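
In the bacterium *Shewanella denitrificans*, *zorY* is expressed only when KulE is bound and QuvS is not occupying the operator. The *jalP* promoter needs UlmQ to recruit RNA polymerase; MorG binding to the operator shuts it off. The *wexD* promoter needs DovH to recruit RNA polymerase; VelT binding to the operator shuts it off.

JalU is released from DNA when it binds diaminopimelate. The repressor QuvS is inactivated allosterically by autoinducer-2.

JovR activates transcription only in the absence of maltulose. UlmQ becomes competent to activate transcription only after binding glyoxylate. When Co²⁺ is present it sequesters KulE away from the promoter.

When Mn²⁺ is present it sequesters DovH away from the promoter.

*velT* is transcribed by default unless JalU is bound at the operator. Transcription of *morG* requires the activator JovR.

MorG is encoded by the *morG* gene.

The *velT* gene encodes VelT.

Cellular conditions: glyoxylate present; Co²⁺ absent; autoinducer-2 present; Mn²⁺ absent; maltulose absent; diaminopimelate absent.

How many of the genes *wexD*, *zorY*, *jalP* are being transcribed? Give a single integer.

Mn²⁺ is absent, so DovH is active.
Diaminopimelate is absent, so JalU is active.
With repressor JalU bound, *velT* is not transcribed.
So VelT is not produced.
No repressor is bound and DovH is active, so *wexD* is transcribed.
→ *wexD* is ON.
Autoinducer-2 is present, so QuvS is inactive.
Co²⁺ is absent, so KulE is active.
No repressor is bound and KulE is active, so *zorY* is transcribed.
→ *zorY* is ON.
Glyoxylate is present, so UlmQ is active.
Maltulose is absent, so JovR is active.
No repressor is bound and JovR is active, so *morG* is transcribed.
So MorG is produced and active.
With repressor MorG bound, *jalP* is not transcribed.
→ *jalP* is OFF.
2 of the 3 genes are transcribed.

2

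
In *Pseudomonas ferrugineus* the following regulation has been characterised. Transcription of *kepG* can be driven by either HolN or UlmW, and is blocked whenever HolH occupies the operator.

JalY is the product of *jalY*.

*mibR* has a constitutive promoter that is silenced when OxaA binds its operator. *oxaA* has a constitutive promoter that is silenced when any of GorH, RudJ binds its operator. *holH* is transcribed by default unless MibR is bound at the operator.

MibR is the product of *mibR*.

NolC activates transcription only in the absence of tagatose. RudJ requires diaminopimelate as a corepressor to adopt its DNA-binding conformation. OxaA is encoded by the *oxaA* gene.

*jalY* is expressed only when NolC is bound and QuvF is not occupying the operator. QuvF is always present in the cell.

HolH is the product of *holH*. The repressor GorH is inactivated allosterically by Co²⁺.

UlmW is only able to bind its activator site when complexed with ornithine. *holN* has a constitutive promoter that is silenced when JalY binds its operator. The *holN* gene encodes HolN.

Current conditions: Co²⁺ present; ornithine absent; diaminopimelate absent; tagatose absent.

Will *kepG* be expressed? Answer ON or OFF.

Co²⁺ is present, so GorH is inactive.
Diaminopimelate is absent, so RudJ is inactive.
With no repressor bound, *oxaA* is transcribed.
So OxaA is produced and active.
With repressor OxaA bound, *mibR* is not transcribed.
So MibR is not produced.
With no repressor bound, *holH* is transcribed.
So HolH is produced and active.
Tagatose is absent, so NolC is active.
QuvF is produced constitutively and is active.
With repressor QuvF bound, *jalY* is not transcribed.
So JalY is not produced.
With no repressor bound, *holN* is transcribed.
So HolN is produced and active.
Ornithine is absent, so UlmW is inactive.
With repressor HolH bound, *kepG* is not transcribed.

OFF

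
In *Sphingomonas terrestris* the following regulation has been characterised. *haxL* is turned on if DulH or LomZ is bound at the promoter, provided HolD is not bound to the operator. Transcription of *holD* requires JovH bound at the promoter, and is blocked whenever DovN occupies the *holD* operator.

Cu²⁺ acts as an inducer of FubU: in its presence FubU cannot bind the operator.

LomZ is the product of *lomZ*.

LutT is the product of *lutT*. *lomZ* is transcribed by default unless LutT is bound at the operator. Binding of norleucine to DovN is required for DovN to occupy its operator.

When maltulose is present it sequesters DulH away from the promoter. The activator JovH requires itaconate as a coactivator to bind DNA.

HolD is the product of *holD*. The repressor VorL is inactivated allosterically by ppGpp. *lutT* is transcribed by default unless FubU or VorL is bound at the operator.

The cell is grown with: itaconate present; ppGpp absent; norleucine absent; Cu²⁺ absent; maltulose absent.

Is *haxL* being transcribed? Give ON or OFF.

OFF

Norleucine is absent, so DovN is inactive.
Itaconate is present, so JovH is active.
No repressor is bound and JovH is active, so *holD* is transcribed.
So HolD is produced and active.
Maltulose is absent, so DulH is active.
Cu²⁺ is absent, so FubU is active.
ppGpp is absent, so VorL is active.
With repressor FubU bound, *lutT* is not transcribed.
So LutT is not produced.
With no repressor bound, *lomZ* is transcribed.
So LomZ is produced and active.
With repressor HolD bound, *haxL* is not transcribed.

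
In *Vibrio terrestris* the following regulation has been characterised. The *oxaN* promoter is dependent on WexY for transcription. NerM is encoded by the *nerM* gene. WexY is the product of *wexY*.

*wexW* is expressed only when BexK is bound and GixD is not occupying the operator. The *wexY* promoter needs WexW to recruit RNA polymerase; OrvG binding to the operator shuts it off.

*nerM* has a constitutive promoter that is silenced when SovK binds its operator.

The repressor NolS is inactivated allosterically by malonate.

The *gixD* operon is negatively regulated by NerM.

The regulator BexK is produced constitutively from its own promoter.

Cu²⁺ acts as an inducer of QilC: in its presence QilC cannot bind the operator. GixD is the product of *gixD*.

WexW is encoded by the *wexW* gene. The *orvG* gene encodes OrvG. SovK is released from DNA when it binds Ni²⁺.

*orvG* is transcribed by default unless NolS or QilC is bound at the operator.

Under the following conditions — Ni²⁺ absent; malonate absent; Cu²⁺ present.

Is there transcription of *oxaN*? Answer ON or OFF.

OFF

Ni²⁺ is absent, so SovK is active.
With repressor SovK bound, *nerM* is not transcribed.
So NerM is not produced.
With no repressor bound, *gixD* is transcribed.
So GixD is produced and active.
BexK is produced constitutively and is active.
With repressor GixD bound, *wexW* is not transcribed.
So WexW is not produced.
Malonate is absent, so NolS is active.
Cu²⁺ is present, so QilC is inactive.
With repressor NolS bound, *orvG* is not transcribed.
So OrvG is not produced.
Required activator WexW is absent, so *wexY* is not transcribed.
So WexY is not produced.
Required activator WexY is absent, so *oxaN* is not transcribed.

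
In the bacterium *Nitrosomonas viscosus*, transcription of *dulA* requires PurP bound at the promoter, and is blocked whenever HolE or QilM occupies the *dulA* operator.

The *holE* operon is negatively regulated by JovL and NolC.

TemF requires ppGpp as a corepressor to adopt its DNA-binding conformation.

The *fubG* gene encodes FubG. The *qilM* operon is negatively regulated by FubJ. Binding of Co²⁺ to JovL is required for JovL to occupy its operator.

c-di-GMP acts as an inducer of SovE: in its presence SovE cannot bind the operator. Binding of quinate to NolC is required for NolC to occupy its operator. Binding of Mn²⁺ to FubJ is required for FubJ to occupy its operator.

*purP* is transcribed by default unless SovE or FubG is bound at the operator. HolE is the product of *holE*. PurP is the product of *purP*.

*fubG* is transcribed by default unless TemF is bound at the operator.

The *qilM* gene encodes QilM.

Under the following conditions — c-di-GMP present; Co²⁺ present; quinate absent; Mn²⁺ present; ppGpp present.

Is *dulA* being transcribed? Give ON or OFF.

ON

Co²⁺ is present, so JovL is active.
Quinate is absent, so NolC is inactive.
With repressor JovL bound, *holE* is not transcribed.
So HolE is not produced.
Mn²⁺ is present, so FubJ is active.
With repressor FubJ bound, *qilM* is not transcribed.
So QilM is not produced.
c-di-GMP is present, so SovE is inactive.
ppGpp is present, so TemF is active.
With repressor TemF bound, *fubG* is not transcribed.
So FubG is not produced.
With no repressor bound, *purP* is transcribed.
So PurP is produced and active.
No repressor is bound and PurP is active, so *dulA* is transcribed.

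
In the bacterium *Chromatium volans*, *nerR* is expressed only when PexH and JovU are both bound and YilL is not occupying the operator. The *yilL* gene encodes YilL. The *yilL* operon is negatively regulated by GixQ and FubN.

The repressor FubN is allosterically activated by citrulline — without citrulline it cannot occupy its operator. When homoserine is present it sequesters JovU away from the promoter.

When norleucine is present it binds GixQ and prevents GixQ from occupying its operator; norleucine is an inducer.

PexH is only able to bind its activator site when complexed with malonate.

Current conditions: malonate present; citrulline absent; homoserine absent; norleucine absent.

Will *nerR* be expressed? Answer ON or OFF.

Malonate is present, so PexH is active.
Norleucine is absent, so GixQ is active.
Citrulline is absent, so FubN is inactive.
With repressor GixQ bound, *yilL* is not transcribed.
So YilL is not produced.
Homoserine is absent, so JovU is active.
No repressor is bound and PexH and JovU are active, so *nerR* is transcribed.

ON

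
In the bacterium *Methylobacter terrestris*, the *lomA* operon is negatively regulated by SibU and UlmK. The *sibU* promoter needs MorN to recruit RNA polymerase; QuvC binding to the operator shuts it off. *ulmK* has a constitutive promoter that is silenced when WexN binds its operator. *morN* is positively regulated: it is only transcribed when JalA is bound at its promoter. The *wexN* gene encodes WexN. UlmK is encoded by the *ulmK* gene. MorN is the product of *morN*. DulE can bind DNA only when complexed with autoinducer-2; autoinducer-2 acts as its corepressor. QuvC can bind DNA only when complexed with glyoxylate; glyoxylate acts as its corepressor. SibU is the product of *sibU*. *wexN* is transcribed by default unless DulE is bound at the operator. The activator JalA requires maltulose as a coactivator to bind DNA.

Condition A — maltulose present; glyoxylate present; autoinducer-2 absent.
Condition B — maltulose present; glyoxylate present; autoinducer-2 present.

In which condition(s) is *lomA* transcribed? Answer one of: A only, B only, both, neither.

A only

Condition A:
Maltulose is present, so JalA is active.
No repressor is bound and JalA is active, so *morN* is transcribed.
So MorN is produced and active.
Glyoxylate is present, so QuvC is active.
With repressor QuvC bound, *sibU* is not transcribed.
So SibU is not produced.
Autoinducer-2 is absent, so DulE is inactive.
With no repressor bound, *wexN* is transcribed.
So WexN is produced and active.
With repressor WexN bound, *ulmK* is not transcribed.
So UlmK is not produced.
With no repressor bound, *lomA* is transcribed.
→ *lomA* is ON in A.
Condition B:
Maltulose is present, so JalA is active.
No repressor is bound and JalA is active, so *morN* is transcribed.
So MorN is produced and active.
Glyoxylate is present, so QuvC is active.
With repressor QuvC bound, *sibU* is not transcribed.
So SibU is not produced.
Autoinducer-2 is present, so DulE is active.
With repressor DulE bound, *wexN* is not transcribed.
So WexN is not produced.
With no repressor bound, *ulmK* is transcribed.
So UlmK is produced and active.
With repressor UlmK bound, *lomA* is not transcribed.
→ *lomA* is OFF in B.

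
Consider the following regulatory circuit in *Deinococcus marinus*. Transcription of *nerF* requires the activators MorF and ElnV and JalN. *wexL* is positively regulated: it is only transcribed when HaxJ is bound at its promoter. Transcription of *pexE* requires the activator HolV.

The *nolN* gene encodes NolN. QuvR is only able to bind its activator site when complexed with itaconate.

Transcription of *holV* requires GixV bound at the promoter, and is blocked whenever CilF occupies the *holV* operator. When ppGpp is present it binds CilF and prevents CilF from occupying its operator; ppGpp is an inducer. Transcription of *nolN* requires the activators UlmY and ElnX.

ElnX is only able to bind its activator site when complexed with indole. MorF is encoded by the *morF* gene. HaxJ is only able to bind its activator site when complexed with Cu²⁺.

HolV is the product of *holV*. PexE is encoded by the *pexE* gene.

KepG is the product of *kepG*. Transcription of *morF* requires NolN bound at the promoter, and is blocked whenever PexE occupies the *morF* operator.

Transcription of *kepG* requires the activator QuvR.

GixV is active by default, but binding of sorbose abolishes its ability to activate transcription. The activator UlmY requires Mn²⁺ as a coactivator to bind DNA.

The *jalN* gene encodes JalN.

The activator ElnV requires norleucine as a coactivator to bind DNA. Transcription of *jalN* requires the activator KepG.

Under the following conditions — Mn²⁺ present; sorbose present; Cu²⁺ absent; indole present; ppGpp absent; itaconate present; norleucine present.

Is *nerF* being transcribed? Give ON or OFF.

ON

ppGpp is absent, so CilF is active.
Sorbose is present, so GixV is inactive.
With repressor CilF bound, *holV* is not transcribed.
So HolV is not produced.
Required activator HolV is absent, so *pexE* is not transcribed.
So PexE is not produced.
Mn²⁺ is present, so UlmY is active.
Indole is present, so ElnX is active.
No repressor is bound and UlmY and ElnX are active, so *nolN* is transcribed.
So NolN is produced and active.
No repressor is bound and NolN is active, so *morF* is transcribed.
So MorF is produced and active.
Norleucine is present, so ElnV is active.
Itaconate is present, so QuvR is active.
No repressor is bound and QuvR is active, so *kepG* is transcribed.
So KepG is produced and active.
No repressor is bound and KepG is active, so *jalN* is transcribed.
So JalN is produced and active.
No repressor is bound and MorF and ElnV and JalN are active, so *nerF* is transcribed.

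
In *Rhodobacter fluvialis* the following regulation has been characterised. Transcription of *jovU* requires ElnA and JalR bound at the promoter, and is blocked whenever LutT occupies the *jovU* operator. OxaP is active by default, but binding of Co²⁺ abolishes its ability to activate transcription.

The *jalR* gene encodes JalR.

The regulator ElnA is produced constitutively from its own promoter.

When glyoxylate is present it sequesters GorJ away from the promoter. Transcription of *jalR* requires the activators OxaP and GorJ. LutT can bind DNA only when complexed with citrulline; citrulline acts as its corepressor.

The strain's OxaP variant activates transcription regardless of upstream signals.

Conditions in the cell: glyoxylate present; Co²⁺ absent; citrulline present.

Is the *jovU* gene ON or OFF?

ElnA is produced constitutively and is active.
OxaP is constitutively active in this strain.
Glyoxylate is present, so GorJ is inactive.
Required activator GorJ is absent, so *jalR* is not transcribed.
So JalR is not produced.
Citrulline is present, so LutT is active.
With repressor LutT bound, *jovU* is not transcribed.

OFF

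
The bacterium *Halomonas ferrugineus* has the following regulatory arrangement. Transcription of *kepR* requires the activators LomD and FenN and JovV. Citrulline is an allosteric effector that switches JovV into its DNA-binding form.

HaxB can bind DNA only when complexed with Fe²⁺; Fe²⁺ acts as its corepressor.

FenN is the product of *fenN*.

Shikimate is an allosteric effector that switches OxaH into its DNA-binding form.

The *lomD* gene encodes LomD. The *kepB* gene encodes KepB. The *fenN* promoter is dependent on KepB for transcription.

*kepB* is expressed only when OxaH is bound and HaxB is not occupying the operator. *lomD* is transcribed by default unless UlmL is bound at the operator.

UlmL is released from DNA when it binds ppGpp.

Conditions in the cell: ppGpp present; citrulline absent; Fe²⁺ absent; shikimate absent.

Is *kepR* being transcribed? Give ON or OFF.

OFF

ppGpp is present, so UlmL is inactive.
With no repressor bound, *lomD* is transcribed.
So LomD is produced and active.
Shikimate is absent, so OxaH is inactive.
Fe²⁺ is absent, so HaxB is inactive.
Required activator OxaH is absent, so *kepB* is not transcribed.
So KepB is not produced.
Required activator KepB is absent, so *fenN* is not transcribed.
So FenN is not produced.
Citrulline is absent, so JovV is inactive.
Required activator FenN is absent, so *kepR* is not transcribed.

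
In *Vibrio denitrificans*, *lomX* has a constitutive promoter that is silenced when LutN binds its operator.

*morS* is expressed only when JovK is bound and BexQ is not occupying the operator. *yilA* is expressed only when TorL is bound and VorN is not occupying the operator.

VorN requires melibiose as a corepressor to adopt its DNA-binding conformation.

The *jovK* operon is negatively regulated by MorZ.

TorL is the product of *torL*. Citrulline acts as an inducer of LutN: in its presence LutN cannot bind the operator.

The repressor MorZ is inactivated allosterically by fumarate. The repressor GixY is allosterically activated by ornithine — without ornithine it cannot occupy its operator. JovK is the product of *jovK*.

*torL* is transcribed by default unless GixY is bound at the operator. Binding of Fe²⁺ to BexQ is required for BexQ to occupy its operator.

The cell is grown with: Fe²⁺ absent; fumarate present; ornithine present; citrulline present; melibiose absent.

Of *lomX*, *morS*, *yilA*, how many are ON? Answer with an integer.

2

Citrulline is present, so LutN is inactive.
With no repressor bound, *lomX* is transcribed.
→ *lomX* is ON.
Fumarate is present, so MorZ is inactive.
With no repressor bound, *jovK* is transcribed.
So JovK is produced and active.
Fe²⁺ is absent, so BexQ is inactive.
No repressor is bound and JovK is active, so *morS* is transcribed.
→ *morS* is ON.
Ornithine is present, so GixY is active.
With repressor GixY bound, *torL* is not transcribed.
So TorL is not produced.
Melibiose is absent, so VorN is inactive.
Required activator TorL is absent, so *yilA* is not transcribed.
→ *yilA* is OFF.
2 of the 3 genes are transcribed.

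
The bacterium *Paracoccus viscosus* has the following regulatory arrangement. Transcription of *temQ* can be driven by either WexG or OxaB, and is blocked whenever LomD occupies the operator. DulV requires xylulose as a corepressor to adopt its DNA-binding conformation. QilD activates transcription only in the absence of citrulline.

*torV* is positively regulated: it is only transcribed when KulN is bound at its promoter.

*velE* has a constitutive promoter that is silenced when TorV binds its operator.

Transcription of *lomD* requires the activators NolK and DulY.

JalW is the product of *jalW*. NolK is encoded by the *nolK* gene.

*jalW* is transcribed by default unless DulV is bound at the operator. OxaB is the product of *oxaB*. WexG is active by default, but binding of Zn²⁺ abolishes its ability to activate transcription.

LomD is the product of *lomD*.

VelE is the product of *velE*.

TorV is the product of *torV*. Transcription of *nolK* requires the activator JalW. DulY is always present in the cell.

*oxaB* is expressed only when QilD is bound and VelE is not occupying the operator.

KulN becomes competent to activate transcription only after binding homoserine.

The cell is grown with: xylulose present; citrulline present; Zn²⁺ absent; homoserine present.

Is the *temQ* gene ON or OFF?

ON

Xylulose is present, so DulV is active.
With repressor DulV bound, *jalW* is not transcribed.
So JalW is not produced.
Required activator JalW is absent, so *nolK* is not transcribed.
So NolK is not produced.
DulY is produced constitutively and is active.
Required activator NolK is absent, so *lomD* is not transcribed.
So LomD is not produced.
Zn²⁺ is absent, so WexG is active.
Homoserine is present, so KulN is active.
No repressor is bound and KulN is active, so *torV* is transcribed.
So TorV is produced and active.
With repressor TorV bound, *velE* is not transcribed.
So VelE is not produced.
Citrulline is present, so QilD is inactive.
Required activator QilD is absent, so *oxaB* is not transcribed.
So OxaB is not produced.
Activator WexG is present, so *temQ* is transcribed.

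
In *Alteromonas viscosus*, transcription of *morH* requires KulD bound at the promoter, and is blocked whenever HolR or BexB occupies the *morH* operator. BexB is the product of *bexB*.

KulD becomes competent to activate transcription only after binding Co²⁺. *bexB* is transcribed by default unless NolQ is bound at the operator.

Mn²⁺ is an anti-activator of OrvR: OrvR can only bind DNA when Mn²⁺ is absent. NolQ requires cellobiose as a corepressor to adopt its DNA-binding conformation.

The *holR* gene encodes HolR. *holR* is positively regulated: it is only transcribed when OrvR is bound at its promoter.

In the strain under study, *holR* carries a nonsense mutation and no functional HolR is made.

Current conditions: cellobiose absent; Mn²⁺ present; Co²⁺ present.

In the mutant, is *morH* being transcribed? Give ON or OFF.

HolR is non-functional in this strain, so it has no effect.
Cellobiose is absent, so NolQ is inactive.
With no repressor bound, *bexB* is transcribed.
So BexB is produced and active.
Co²⁺ is present, so KulD is active.
With repressor BexB bound, *morH* is not transcribed.

OFF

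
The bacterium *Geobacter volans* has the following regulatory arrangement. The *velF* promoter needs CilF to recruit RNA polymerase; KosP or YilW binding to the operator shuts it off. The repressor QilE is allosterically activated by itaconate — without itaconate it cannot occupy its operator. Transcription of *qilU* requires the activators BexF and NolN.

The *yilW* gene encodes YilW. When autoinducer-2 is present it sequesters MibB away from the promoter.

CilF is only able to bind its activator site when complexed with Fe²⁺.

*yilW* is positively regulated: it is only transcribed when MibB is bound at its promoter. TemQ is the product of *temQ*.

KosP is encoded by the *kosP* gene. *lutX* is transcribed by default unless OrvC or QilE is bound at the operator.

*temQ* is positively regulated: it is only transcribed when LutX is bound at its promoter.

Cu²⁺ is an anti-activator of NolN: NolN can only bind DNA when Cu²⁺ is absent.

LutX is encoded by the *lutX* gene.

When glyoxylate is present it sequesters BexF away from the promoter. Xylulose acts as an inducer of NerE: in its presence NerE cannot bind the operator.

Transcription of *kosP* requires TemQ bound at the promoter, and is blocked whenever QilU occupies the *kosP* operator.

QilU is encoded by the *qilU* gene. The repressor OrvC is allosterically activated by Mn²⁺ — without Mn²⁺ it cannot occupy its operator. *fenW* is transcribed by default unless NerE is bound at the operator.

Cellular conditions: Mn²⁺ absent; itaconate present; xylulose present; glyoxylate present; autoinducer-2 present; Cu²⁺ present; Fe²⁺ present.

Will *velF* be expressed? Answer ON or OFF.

Mn²⁺ is absent, so OrvC is inactive.
Itaconate is present, so QilE is active.
With repressor QilE bound, *lutX* is not transcribed.
So LutX is not produced.
Required activator LutX is absent, so *temQ* is not transcribed.
So TemQ is not produced.
Glyoxylate is present, so BexF is inactive.
Cu²⁺ is present, so NolN is inactive.
Required activator BexF is absent, so *qilU* is not transcribed.
So QilU is not produced.
Required activator TemQ is absent, so *kosP* is not transcribed.
So KosP is not produced.
Fe²⁺ is present, so CilF is active.
Autoinducer-2 is present, so MibB is inactive.
Required activator MibB is absent, so *yilW* is not transcribed.
So YilW is not produced.
No repressor is bound and CilF is active, so *velF* is transcribed.

ON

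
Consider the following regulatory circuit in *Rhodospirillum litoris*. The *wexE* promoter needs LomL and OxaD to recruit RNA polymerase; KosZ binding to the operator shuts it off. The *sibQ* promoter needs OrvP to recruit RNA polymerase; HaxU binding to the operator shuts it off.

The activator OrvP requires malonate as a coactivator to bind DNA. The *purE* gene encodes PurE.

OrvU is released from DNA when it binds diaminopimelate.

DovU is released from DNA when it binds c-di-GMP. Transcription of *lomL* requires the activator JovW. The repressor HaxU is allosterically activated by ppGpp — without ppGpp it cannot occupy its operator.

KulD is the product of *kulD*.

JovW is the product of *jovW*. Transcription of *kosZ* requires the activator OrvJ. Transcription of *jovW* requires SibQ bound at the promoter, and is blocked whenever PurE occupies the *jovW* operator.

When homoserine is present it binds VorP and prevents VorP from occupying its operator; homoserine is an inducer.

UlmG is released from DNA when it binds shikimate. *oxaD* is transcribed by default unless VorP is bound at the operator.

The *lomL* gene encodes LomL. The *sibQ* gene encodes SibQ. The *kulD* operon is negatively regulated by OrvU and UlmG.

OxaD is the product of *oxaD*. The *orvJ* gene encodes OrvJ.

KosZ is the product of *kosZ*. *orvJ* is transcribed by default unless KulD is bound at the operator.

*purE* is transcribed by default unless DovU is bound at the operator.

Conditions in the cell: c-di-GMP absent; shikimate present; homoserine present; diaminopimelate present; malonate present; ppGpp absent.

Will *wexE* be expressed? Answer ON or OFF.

ON

c-di-GMP is absent, so DovU is active.
With repressor DovU bound, *purE* is not transcribed.
So PurE is not produced.
ppGpp is absent, so HaxU is inactive.
Malonate is present, so OrvP is active.
No repressor is bound and OrvP is active, so *sibQ* is transcribed.
So SibQ is produced and active.
No repressor is bound and SibQ is active, so *jovW* is transcribed.
So JovW is produced and active.
No repressor is bound and JovW is active, so *lomL* is transcribed.
So LomL is produced and active.
Homoserine is present, so VorP is inactive.
With no repressor bound, *oxaD* is transcribed.
So OxaD is produced and active.
Diaminopimelate is present, so OrvU is inactive.
Shikimate is present, so UlmG is inactive.
With no repressor bound, *kulD* is transcribed.
So KulD is produced and active.
With repressor KulD bound, *orvJ* is not transcribed.
So OrvJ is not produced.
Required activator OrvJ is absent, so *kosZ* is not transcribed.
So KosZ is not produced.
No repressor is bound and LomL and OxaD are active, so *wexE* is transcribed.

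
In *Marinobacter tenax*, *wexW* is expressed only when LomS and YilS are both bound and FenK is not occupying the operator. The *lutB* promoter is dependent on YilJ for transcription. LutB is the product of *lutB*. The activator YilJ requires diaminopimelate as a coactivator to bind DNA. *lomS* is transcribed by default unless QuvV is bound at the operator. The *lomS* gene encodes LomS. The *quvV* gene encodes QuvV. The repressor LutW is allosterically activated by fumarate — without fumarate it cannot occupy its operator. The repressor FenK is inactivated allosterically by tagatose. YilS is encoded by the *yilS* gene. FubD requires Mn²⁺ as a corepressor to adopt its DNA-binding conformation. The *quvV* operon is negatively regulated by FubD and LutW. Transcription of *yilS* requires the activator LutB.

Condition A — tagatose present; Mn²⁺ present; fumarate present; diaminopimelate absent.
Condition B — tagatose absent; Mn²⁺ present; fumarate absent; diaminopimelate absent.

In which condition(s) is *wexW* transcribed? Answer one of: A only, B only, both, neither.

neither

Condition A:
Tagatose is present, so FenK is inactive.
Mn²⁺ is present, so FubD is active.
Fumarate is present, so LutW is active.
With repressor FubD bound, *quvV* is not transcribed.
So QuvV is not produced.
With no repressor bound, *lomS* is transcribed.
So LomS is produced and active.
Diaminopimelate is absent, so YilJ is inactive.
Required activator YilJ is absent, so *lutB* is not transcribed.
So LutB is not produced.
Required activator LutB is absent, so *yilS* is not transcribed.
So YilS is not produced.
Required activator YilS is absent, so *wexW* is not transcribed.
→ *wexW* is OFF in A.
Condition B:
Tagatose is absent, so FenK is active.
Mn²⁺ is present, so FubD is active.
Fumarate is absent, so LutW is inactive.
With repressor FubD bound, *quvV* is not transcribed.
So QuvV is not produced.
With no repressor bound, *lomS* is transcribed.
So LomS is produced and active.
Diaminopimelate is absent, so YilJ is inactive.
Required activator YilJ is absent, so *lutB* is not transcribed.
So LutB is not produced.
Required activator LutB is absent, so *yilS* is not transcribed.
So YilS is not produced.
With repressor FenK bound, *wexW* is not transcribed.
→ *wexW* is OFF in B.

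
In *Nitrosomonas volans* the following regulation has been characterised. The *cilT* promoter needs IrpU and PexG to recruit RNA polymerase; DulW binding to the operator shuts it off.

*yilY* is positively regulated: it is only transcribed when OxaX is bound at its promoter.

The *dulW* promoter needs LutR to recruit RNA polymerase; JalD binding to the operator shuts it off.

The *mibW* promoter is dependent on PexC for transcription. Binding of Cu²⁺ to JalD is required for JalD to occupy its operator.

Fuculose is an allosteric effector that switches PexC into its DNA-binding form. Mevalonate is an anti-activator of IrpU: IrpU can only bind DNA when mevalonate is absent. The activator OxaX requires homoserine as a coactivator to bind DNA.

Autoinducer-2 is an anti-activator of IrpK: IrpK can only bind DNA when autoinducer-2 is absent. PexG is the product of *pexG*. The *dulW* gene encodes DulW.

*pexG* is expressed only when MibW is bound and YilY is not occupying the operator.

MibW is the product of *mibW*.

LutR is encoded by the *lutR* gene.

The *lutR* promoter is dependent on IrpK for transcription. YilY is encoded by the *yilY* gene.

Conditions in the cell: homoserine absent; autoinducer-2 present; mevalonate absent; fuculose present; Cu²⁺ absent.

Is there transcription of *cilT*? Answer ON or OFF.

ON

Autoinducer-2 is present, so IrpK is inactive.
Required activator IrpK is absent, so *lutR* is not transcribed.
So LutR is not produced.
Cu²⁺ is absent, so JalD is inactive.
Required activator LutR is absent, so *dulW* is not transcribed.
So DulW is not produced.
Mevalonate is absent, so IrpU is active.
Fuculose is present, so PexC is active.
No repressor is bound and PexC is active, so *mibW* is transcribed.
So MibW is produced and active.
Homoserine is absent, so OxaX is inactive.
Required activator OxaX is absent, so *yilY* is not transcribed.
So YilY is not produced.
No repressor is bound and MibW is active, so *pexG* is transcribed.
So PexG is produced and active.
No repressor is bound and IrpU and PexG are active, so *cilT* is transcribed.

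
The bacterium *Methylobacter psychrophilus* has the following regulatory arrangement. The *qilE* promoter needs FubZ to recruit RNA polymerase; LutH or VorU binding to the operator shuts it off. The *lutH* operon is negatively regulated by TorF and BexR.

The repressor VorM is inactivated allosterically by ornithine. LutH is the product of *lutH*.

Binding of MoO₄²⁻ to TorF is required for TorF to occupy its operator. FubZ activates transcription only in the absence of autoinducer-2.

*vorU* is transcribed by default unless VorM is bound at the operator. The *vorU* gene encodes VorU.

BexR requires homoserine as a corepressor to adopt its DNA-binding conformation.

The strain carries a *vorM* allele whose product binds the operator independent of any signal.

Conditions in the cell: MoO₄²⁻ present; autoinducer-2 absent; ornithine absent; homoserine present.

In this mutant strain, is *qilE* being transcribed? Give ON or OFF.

Autoinducer-2 is absent, so FubZ is active.
MoO₄²⁻ is present, so TorF is active.
Homoserine is present, so BexR is active.
With repressor TorF bound, *lutH* is not transcribed.
So LutH is not produced.
VorM is constitutively active in this strain.
With repressor VorM bound, *vorU* is not transcribed.
So VorU is not produced.
No repressor is bound and FubZ is active, so *qilE* is transcribed.

ON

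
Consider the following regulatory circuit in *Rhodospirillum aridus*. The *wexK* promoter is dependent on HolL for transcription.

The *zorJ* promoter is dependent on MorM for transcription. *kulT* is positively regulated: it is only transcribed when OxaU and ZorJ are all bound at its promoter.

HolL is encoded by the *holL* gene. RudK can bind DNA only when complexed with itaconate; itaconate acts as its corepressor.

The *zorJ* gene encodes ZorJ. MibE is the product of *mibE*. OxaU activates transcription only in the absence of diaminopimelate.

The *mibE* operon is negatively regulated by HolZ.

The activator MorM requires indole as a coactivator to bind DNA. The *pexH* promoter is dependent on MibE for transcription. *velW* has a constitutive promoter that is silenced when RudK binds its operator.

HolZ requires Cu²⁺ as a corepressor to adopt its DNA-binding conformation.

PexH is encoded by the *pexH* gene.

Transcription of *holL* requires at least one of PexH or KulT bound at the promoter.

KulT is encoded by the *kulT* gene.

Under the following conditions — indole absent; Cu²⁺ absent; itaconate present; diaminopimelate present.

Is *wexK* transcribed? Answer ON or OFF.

Cu²⁺ is absent, so HolZ is inactive.
With no repressor bound, *mibE* is transcribed.
So MibE is produced and active.
No repressor is bound and MibE is active, so *pexH* is transcribed.
So PexH is produced and active.
Diaminopimelate is present, so OxaU is inactive.
Indole is absent, so MorM is inactive.
Required activator MorM is absent, so *zorJ* is not transcribed.
So ZorJ is not produced.
Required activator OxaU is absent, so *kulT* is not transcribed.
So KulT is not produced.
Activator PexH is present, so *holL* is transcribed.
So HolL is produced and active.
No repressor is bound and HolL is active, so *wexK* is transcribed.

ON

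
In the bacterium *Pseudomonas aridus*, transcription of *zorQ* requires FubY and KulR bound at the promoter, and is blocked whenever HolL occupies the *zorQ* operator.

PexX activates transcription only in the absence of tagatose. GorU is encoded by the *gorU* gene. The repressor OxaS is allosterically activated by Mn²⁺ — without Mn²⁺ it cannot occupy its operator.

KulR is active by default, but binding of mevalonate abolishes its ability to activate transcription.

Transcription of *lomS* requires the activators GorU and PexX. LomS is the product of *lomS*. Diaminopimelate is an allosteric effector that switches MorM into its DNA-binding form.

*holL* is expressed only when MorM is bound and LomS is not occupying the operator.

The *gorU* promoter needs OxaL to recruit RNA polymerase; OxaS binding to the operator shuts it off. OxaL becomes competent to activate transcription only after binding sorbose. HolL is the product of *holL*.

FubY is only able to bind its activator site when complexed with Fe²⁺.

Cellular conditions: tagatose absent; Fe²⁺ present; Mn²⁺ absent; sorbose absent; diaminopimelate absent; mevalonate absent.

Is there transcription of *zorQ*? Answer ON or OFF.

ON

Diaminopimelate is absent, so MorM is inactive.
Mn²⁺ is absent, so OxaS is inactive.
Sorbose is absent, so OxaL is inactive.
Required activator OxaL is absent, so *gorU* is not transcribed.
So GorU is not produced.
Tagatose is absent, so PexX is active.
Required activator GorU is absent, so *lomS* is not transcribed.
So LomS is not produced.
Required activator MorM is absent, so *holL* is not transcribed.
So HolL is not produced.
Fe²⁺ is present, so FubY is active.
Mevalonate is absent, so KulR is active.
No repressor is bound and FubY and KulR are active, so *zorQ* is transcribed.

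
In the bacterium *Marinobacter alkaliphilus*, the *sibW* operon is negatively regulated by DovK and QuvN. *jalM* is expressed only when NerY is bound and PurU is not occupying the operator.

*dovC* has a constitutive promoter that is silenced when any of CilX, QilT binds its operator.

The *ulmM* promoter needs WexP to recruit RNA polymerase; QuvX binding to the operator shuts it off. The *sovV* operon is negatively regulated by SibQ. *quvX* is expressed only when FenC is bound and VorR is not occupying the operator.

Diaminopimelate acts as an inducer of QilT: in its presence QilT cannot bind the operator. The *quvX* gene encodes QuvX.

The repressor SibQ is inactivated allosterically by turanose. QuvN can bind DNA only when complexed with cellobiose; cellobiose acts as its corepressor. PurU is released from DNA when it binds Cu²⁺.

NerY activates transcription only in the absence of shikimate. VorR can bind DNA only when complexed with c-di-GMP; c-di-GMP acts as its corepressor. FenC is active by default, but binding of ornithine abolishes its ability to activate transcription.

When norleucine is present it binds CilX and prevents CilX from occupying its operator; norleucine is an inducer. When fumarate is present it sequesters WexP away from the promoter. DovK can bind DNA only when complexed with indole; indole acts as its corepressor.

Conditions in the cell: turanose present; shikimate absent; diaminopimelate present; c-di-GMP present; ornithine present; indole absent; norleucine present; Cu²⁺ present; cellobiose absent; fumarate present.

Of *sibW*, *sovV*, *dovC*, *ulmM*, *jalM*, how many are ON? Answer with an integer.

Indole is absent, so DovK is inactive.
Cellobiose is absent, so QuvN is inactive.
With no repressor bound, *sibW* is transcribed.
→ *sibW* is ON.
Turanose is present, so SibQ is inactive.
With no repressor bound, *sovV* is transcribed.
→ *sovV* is ON.
Norleucine is present, so CilX is inactive.
Diaminopimelate is present, so QilT is inactive.
With no repressor bound, *dovC* is transcribed.
→ *dovC* is ON.
c-di-GMP is present, so VorR is active.
Ornithine is present, so FenC is inactive.
With repressor VorR bound, *quvX* is not transcribed.
So QuvX is not produced.
Fumarate is present, so WexP is inactive.
Required activator WexP is absent, so *ulmM* is not transcribed.
→ *ulmM* is OFF.
Shikimate is absent, so NerY is active.
Cu²⁺ is present, so PurU is inactive.
No repressor is bound and NerY is active, so *jalM* is transcribed.
→ *jalM* is ON.
4 of the 5 genes are transcribed.

4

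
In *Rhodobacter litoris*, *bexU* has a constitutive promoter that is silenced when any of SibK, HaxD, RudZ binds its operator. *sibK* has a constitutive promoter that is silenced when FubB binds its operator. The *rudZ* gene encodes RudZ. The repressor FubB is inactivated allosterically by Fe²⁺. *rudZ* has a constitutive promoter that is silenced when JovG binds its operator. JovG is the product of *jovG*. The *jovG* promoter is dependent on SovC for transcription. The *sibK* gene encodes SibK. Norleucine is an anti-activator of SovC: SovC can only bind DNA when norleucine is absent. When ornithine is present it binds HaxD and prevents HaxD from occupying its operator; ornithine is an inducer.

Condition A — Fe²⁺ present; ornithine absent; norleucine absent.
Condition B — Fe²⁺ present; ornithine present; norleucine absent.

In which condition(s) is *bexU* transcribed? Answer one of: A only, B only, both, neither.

neither

Condition A:
Fe²⁺ is present, so FubB is inactive.
With no repressor bound, *sibK* is transcribed.
So SibK is produced and active.
Ornithine is absent, so HaxD is active.
Norleucine is absent, so SovC is active.
No repressor is bound and SovC is active, so *jovG* is transcribed.
So JovG is produced and active.
With repressor JovG bound, *rudZ* is not transcribed.
So RudZ is not produced.
With repressor SibK bound, *bexU* is not transcribed.
→ *bexU* is OFF in A.
Condition B:
Fe²⁺ is present, so FubB is inactive.
With no repressor bound, *sibK* is transcribed.
So SibK is produced and active.
Ornithine is present, so HaxD is inactive.
Norleucine is absent, so SovC is active.
No repressor is bound and SovC is active, so *jovG* is transcribed.
So JovG is produced and active.
With repressor JovG bound, *rudZ* is not transcribed.
So RudZ is not produced.
With repressor SibK bound, *bexU* is not transcribed.
→ *bexU* is OFF in B.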